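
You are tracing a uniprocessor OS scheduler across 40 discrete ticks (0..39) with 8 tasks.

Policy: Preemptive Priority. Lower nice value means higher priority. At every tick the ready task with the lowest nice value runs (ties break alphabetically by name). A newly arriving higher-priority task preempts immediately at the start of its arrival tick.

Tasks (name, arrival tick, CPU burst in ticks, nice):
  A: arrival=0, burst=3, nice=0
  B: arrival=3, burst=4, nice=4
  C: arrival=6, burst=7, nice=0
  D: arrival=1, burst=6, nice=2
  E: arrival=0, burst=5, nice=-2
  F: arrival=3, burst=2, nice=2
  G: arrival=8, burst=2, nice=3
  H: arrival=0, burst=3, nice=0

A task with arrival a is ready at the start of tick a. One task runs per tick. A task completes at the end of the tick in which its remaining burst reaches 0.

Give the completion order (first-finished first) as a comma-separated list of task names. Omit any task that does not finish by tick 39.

t=0: ready={A,E,H} → run E
t=1: ready={A,D,E,H} → run E
t=2: ready={A,D,E,H} → run E
t=3: ready={A,B,D,E,F,H} → run E
t=4: ready={A,B,D,E,F,H} → run E
t=5: ready={A,B,D,F,H} → run A
t=6: ready={A,B,C,D,F,H} → run A
t=7: ready={A,B,C,D,F,H} → run A
t=8: ready={B,C,D,F,G,H} → run C
t=9: ready={B,C,D,F,G,H} → run C
t=10: ready={B,C,D,F,G,H} → run C
t=11: ready={B,C,D,F,G,H} → run C
t=12: ready={B,C,D,F,G,H} → run C
t=13: ready={B,C,D,F,G,H} → run C
t=14: ready={B,C,D,F,G,H} → run C
t=15: ready={B,D,F,G,H} → run H
t=16: ready={B,D,F,G,H} → run H
t=17: ready={B,D,F,G,H} → run H
t=18: ready={B,D,F,G} → run D
t=19: ready={B,D,F,G} → run D
t=20: ready={B,D,F,G} → run D
t=21: ready={B,D,F,G} → run D
t=22: ready={B,D,F,G} → run D
t=23: ready={B,D,F,G} → run D
t=24: ready={B,F,G} → run F
t=25: ready={B,F,G} → run F
t=26: ready={B,G} → run G
t=27: ready={B,G} → run G
t=28: ready={B} → run B
t=29: ready={B} → run B
t=30: ready={B} → run B
t=31: ready={B} → run B
t=32: (idle)
t=33: (idle)
t=34: (idle)
t=35: (idle)
t=36: (idle)
t=37: (idle)
t=38: (idle)
t=39: (idle)

completion order = E, A, C, H, D, F, G, B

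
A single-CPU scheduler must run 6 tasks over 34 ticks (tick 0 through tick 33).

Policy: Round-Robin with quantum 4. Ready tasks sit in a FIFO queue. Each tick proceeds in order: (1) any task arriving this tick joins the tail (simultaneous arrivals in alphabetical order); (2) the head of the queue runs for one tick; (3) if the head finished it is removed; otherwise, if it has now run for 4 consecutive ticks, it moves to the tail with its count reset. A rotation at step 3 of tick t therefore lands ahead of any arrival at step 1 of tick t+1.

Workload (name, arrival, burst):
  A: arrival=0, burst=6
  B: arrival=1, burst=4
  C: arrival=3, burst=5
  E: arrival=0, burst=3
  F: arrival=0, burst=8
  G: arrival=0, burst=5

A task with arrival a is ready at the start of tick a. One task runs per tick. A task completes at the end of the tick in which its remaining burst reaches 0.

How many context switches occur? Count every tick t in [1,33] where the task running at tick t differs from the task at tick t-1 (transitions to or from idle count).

t=0: queue=[A,E,F,G] q_used=0 → run A
t=1: queue=[A,E,F,G,B] q_used=1 → run A
t=2: queue=[A,E,F,G,B] q_used=2 → run A
t=3: queue=[A,E,F,G,B,C] q_used=3 → run A
t=4: queue=[E,F,G,B,C,A] q_used=0 → run E
t=5: queue=[E,F,G,B,C,A] q_used=1 → run E
t=6: queue=[E,F,G,B,C,A] q_used=2 → run E
t=7: queue=[F,G,B,C,A] q_used=0 → run F
t=8: queue=[F,G,B,C,A] q_used=1 → run F
t=9: queue=[F,G,B,C,A] q_used=2 → run F
t=10: queue=[F,G,B,C,A] q_used=3 → run F
t=11: queue=[G,B,C,A,F] q_used=0 → run G
t=12: queue=[G,B,C,A,F] q_used=1 → run G
t=13: queue=[G,B,C,A,F] q_used=2 → run G
t=14: queue=[G,B,C,A,F] q_used=3 → run G
t=15: queue=[B,C,A,F,G] q_used=0 → run B
t=16: queue=[B,C,A,F,G] q_used=1 → run B
t=17: queue=[B,C,A,F,G] q_used=2 → run B
t=18: queue=[B,C,A,F,G] q_used=3 → run B
t=19: queue=[C,A,F,G] q_used=0 → run C
t=20: queue=[C,A,F,G] q_used=1 → run C
t=21: queue=[C,A,F,G] q_used=2 → run C
t=22: queue=[C,A,F,G] q_used=3 → run C
t=23: queue=[A,F,G,C] q_used=0 → run A
t=24: queue=[A,F,G,C] q_used=1 → run A
t=25: queue=[F,G,C] q_used=0 → run F
t=26: queue=[F,G,C] q_used=1 → run F
t=27: queue=[F,G,C] q_used=2 → run F
t=28: queue=[F,G,C] q_used=3 → run F
t=29: queue=[G,C] q_used=0 → run G
t=30: queue=[C] q_used=0 → run C
t=31: (idle)
t=32: (idle)
t=33: (idle)

context switches = 10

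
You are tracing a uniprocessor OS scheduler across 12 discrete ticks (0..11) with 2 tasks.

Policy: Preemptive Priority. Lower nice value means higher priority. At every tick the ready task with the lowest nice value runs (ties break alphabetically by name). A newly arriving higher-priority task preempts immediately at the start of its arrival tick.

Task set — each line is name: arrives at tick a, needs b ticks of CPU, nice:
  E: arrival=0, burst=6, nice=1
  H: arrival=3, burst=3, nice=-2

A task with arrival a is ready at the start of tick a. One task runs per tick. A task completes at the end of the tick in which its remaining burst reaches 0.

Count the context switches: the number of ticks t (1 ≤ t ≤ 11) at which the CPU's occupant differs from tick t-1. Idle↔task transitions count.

context switches = 3

t=0: ready={E} → run E
t=1: ready={E} → run E
t=2: ready={E} → run E
t=3: ready={E,H} → run H
t=4: ready={E,H} → run H
t=5: ready={E,H} → run H
t=6: ready={E} → run E
t=7: ready={E} → run E
t=8: ready={E} → run E
t=9: (idle)
t=10: (idle)
t=11: (idle)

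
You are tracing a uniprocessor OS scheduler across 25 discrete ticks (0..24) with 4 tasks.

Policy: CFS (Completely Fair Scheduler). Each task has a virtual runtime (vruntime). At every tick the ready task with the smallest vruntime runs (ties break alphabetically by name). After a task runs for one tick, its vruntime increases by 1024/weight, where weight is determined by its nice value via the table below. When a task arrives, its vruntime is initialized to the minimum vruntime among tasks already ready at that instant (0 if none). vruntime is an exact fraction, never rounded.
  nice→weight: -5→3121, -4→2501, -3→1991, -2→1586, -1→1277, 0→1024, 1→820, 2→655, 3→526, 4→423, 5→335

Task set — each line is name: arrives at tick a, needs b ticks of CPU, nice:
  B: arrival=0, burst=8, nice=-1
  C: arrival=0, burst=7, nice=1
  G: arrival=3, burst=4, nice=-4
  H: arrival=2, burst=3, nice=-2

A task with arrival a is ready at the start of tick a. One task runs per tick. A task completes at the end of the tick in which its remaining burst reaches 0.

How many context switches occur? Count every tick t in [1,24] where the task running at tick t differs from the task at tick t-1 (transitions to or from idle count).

t=0: vr[B=0 C=0] → run B
t=1: vr[B=1024/1277 C=0] → run C
t=2: vr[B=1024/1277 C=256/205 H=1024/1277] → run B
t=3: vr[B=2048/1277 C=256/205 G=1024/1277 H=1024/1277] → run G
t=4: vr[B=2048/1277 C=256/205 G=3868672/3193777 H=1024/1277] → run H
t=5: vr[B=2048/1277 C=256/205 G=3868672/3193777 H=1465856/1012661] → run G
t=6: vr[B=2048/1277 C=256/205 G=5176320/3193777 H=1465856/1012661] → run C
t=7: vr[B=2048/1277 C=512/205 G=5176320/3193777 H=1465856/1012661] → run H
t=8: vr[B=2048/1277 C=512/205 G=5176320/3193777 H=2119680/1012661] → run B
t=9: vr[B=3072/1277 C=512/205 G=5176320/3193777 H=2119680/1012661] → run G
t=10: vr[B=3072/1277 C=512/205 G=6483968/3193777 H=2119680/1012661] → run G
t=11: vr[B=3072/1277 C=512/205 H=2119680/1012661] → run H
t=12: vr[B=3072/1277 C=512/205] → run B
t=13: vr[B=4096/1277 C=512/205] → run C
t=14: vr[B=4096/1277 C=768/205] → run B
t=15: vr[B=5120/1277 C=768/205] → run C
t=16: vr[B=5120/1277 C=1024/205] → run B
t=17: vr[B=6144/1277 C=1024/205] → run B
t=18: vr[B=7168/1277 C=1024/205] → run C
t=19: vr[B=7168/1277 C=256/41] → run B
t=20: vr[C=256/41] → run C
t=21: vr[C=1536/205] → run C
t=22: (idle)
t=23: (idle)
t=24: (idle)

context switches = 19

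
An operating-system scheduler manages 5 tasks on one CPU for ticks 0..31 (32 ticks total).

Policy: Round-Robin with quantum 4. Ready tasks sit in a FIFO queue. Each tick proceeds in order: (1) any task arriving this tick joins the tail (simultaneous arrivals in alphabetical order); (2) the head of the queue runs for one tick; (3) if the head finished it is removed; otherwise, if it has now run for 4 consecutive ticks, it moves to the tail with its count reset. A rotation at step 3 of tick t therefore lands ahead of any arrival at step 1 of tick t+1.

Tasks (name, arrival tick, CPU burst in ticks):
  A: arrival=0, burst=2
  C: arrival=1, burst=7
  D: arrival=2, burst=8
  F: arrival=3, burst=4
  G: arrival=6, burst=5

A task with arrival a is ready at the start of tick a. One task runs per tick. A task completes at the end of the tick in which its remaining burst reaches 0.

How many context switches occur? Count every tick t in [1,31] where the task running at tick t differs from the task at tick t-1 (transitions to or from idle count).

t=0: queue=[A] q_used=0 → run A
t=1: queue=[A,C] q_used=1 → run A
t=2: queue=[C,D] q_used=0 → run C
t=3: queue=[C,D,F] q_used=1 → run C
t=4: queue=[C,D,F] q_used=2 → run C
t=5: queue=[C,D,F] q_used=3 → run C
t=6: queue=[D,F,C,G] q_used=0 → run D
t=7: queue=[D,F,C,G] q_used=1 → run D
t=8: queue=[D,F,C,G] q_used=2 → run D
t=9: queue=[D,F,C,G] q_used=3 → run D
t=10: queue=[F,C,G,D] q_used=0 → run F
t=11: queue=[F,C,G,D] q_used=1 → run F
t=12: queue=[F,C,G,D] q_used=2 → run F
t=13: queue=[F,C,G,D] q_used=3 → run F
t=14: queue=[C,G,D] q_used=0 → run C
t=15: queue=[C,G,D] q_used=1 → run C
t=16: queue=[C,G,D] q_used=2 → run C
t=17: queue=[G,D] q_used=0 → run G
t=18: queue=[G,D] q_used=1 → run G
t=19: queue=[G,D] q_used=2 → run G
t=20: queue=[G,D] q_used=3 → run G
t=21: queue=[D,G] q_used=0 → run D
t=22: queue=[D,G] q_used=1 → run D
t=23: queue=[D,G] q_used=2 → run D
t=24: queue=[D,G] q_used=3 → run D
t=25: queue=[G] q_used=0 → run G
t=26: (idle)
t=27: (idle)
t=28: (idle)
t=29: (idle)
t=30: (idle)
t=31: (idle)

context switches = 8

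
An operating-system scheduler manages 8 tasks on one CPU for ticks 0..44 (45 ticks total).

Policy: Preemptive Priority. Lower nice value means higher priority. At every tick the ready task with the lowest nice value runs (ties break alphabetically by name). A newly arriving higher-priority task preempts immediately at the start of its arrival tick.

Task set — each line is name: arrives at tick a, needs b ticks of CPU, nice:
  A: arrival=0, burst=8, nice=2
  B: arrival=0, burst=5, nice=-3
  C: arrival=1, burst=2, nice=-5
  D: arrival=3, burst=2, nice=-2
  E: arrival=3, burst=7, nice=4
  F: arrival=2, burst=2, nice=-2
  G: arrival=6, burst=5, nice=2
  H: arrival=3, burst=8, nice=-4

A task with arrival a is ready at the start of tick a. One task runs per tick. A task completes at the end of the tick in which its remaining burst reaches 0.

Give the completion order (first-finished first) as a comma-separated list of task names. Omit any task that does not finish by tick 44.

t=0: ready={A,B} → run B
t=1: ready={A,B,C} → run C
t=2: ready={A,B,C,F} → run C
t=3: ready={A,B,D,E,F,H} → run H
t=4: ready={A,B,D,E,F,H} → run H
t=5: ready={A,B,D,E,F,H} → run H
t=6: ready={A,B,D,E,F,G,H} → run H
t=7: ready={A,B,D,E,F,G,H} → run H
t=8: ready={A,B,D,E,F,G,H} → run H
t=9: ready={A,B,D,E,F,G,H} → run H
t=10: ready={A,B,D,E,F,G,H} → run H
t=11: ready={A,B,D,E,F,G} → run B
t=12: ready={A,B,D,E,F,G} → run B
t=13: ready={A,B,D,E,F,G} → run B
t=14: ready={A,B,D,E,F,G} → run B
t=15: ready={A,D,E,F,G} → run D
t=16: ready={A,D,E,F,G} → run D
t=17: ready={A,E,F,G} → run F
t=18: ready={A,E,F,G} → run F
t=19: ready={A,E,G} → run A
t=20: ready={A,E,G} → run A
t=21: ready={A,E,G} → run A
t=22: ready={A,E,G} → run A
t=23: ready={A,E,G} → run A
t=24: ready={A,E,G} → run A
t=25: ready={A,E,G} → run A
t=26: ready={A,E,G} → run A
t=27: ready={E,G} → run G
t=28: ready={E,G} → run G
t=29: ready={E,G} → run G
t=30: ready={E,G} → run G
t=31: ready={E,G} → run G
t=32: ready={E} → run E
t=33: ready={E} → run E
t=34: ready={E} → run E
t=35: ready={E} → run E
t=36: ready={E} → run E
t=37: ready={E} → run E
t=38: ready={E} → run E
t=39: (idle)
t=40: (idle)
t=41: (idle)
t=42: (idle)
t=43: (idle)
t=44: (idle)

completion order = C, H, B, D, F, A, G, E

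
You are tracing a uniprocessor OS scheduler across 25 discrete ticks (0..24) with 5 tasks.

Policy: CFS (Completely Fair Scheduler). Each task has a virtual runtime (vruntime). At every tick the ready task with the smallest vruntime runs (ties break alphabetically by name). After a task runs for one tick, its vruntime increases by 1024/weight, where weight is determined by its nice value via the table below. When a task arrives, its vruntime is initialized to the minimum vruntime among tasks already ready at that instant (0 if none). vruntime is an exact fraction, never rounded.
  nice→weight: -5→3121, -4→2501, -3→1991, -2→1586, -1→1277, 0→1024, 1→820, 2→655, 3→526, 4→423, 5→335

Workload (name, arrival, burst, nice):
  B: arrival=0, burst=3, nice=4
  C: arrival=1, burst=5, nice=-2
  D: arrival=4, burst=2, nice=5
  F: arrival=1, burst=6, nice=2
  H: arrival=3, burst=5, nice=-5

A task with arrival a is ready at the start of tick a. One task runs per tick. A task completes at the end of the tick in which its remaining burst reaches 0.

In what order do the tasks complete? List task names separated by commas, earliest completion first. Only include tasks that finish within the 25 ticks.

t=0: vr[B=0] → run B
t=1: vr[B=1024/423 C=1024/423 F=1024/423] → run B
t=2: vr[B=2048/423 C=1024/423 F=1024/423] → run C
t=3: vr[B=2048/423 C=1028608/335439 F=1024/423 H=1024/423] → run F
t=4: vr[B=2048/423 C=1028608/335439 D=1024/423 F=1103872/277065 H=1024/423] → run D
t=5: vr[B=2048/423 C=1028608/335439 D=776192/141705 F=1103872/277065 H=1024/423] → run H
t=6: vr[B=2048/423 C=1028608/335439 D=776192/141705 F=1103872/277065 H=3629056/1320183] → run H
t=7: vr[B=2048/423 C=1028608/335439 D=776192/141705 F=1103872/277065 H=4062208/1320183] → run C
t=8: vr[B=2048/423 C=1245184/335439 D=776192/141705 F=1103872/277065 H=4062208/1320183] → run H
t=9: vr[B=2048/423 C=1245184/335439 D=776192/141705 F=1103872/277065 H=4495360/1320183] → run H
t=10: vr[B=2048/423 C=1245184/335439 D=776192/141705 F=1103872/277065 H=4928512/1320183] → run C
t=11: vr[B=2048/423 C=1461760/335439 D=776192/141705 F=1103872/277065 H=4928512/1320183] → run H
t=12: vr[B=2048/423 C=1461760/335439 D=776192/141705 F=1103872/277065] → run F
t=13: vr[B=2048/423 C=1461760/335439 D=776192/141705 F=1537024/277065] → run C
t=14: vr[B=2048/423 C=1678336/335439 D=776192/141705 F=1537024/277065] → run B
t=15: vr[C=1678336/335439 D=776192/141705 F=1537024/277065] → run C
t=16: vr[D=776192/141705 F=1537024/277065] → run D
t=17: vr[F=1537024/277065] → run F
t=18: vr[F=1970176/277065] → run F
t=19: vr[F=2403328/277065] → run F
t=20: vr[F=567296/55413] → run F
t=21: (idle)
t=22: (idle)
t=23: (idle)
t=24: (idle)

completion order = H, B, C, D, F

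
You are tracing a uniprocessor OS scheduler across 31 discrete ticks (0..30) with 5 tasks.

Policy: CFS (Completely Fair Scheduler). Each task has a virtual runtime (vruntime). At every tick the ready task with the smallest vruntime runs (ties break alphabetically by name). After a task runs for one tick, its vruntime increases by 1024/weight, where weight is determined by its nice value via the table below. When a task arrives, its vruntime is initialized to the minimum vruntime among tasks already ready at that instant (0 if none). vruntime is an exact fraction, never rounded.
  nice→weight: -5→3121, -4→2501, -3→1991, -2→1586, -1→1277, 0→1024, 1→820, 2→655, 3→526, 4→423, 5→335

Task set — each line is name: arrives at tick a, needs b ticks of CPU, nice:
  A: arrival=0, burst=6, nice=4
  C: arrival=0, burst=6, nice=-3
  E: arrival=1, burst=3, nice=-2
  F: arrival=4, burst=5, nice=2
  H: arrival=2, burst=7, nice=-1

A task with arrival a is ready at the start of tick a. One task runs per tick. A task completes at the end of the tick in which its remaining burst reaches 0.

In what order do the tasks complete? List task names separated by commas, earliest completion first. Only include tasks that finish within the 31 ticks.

t=0: vr[A=0 C=0] → run A
t=1: vr[A=1024/423 C=0 E=0] → run C
t=2: vr[A=1024/423 C=1024/1991 E=0 H=0] → run E
t=3: vr[A=1024/423 C=1024/1991 E=512/793 H=0] → run H
t=4: vr[A=1024/423 C=1024/1991 E=512/793 F=1024/1991 H=1024/1277] → run C
t=5: vr[A=1024/423 C=2048/1991 E=512/793 F=1024/1991 H=1024/1277] → run F
t=6: vr[A=1024/423 C=2048/1991 E=512/793 F=2709504/1304105 H=1024/1277] → run E
t=7: vr[A=1024/423 C=2048/1991 E=1024/793 F=2709504/1304105 H=1024/1277] → run H
t=8: vr[A=1024/423 C=2048/1991 E=1024/793 F=2709504/1304105 H=2048/1277] → run C
t=9: vr[A=1024/423 C=3072/1991 E=1024/793 F=2709504/1304105 H=2048/1277] → run E
t=10: vr[A=1024/423 C=3072/1991 F=2709504/1304105 H=2048/1277] → run C
t=11: vr[A=1024/423 C=4096/1991 F=2709504/1304105 H=2048/1277] → run H
t=12: vr[A=1024/423 C=4096/1991 F=2709504/1304105 H=3072/1277] → run C
t=13: vr[A=1024/423 C=5120/1991 F=2709504/1304105 H=3072/1277] → run F
t=14: vr[A=1024/423 C=5120/1991 F=4748288/1304105 H=3072/1277] → run H
t=15: vr[A=1024/423 C=5120/1991 F=4748288/1304105 H=4096/1277] → run A
t=16: vr[A=2048/423 C=5120/1991 F=4748288/1304105 H=4096/1277] → run C
t=17: vr[A=2048/423 F=4748288/1304105 H=4096/1277] → run H
t=18: vr[A=2048/423 F=4748288/1304105 H=5120/1277] → run F
t=19: vr[A=2048/423 F=6787072/1304105 H=5120/1277] → run H
t=20: vr[A=2048/423 F=6787072/1304105 H=6144/1277] → run H
t=21: vr[A=2048/423 F=6787072/1304105] → run A
t=22: vr[A=1024/141 F=6787072/1304105] → run F
t=23: vr[A=1024/141 F=8825856/1304105] → run F
t=24: vr[A=1024/141] → run A
t=25: vr[A=4096/423] → run A
t=26: vr[A=5120/423] → run A
t=27: (idle)
t=28: (idle)
t=29: (idle)
t=30: (idle)

completion order = E, C, H, F, A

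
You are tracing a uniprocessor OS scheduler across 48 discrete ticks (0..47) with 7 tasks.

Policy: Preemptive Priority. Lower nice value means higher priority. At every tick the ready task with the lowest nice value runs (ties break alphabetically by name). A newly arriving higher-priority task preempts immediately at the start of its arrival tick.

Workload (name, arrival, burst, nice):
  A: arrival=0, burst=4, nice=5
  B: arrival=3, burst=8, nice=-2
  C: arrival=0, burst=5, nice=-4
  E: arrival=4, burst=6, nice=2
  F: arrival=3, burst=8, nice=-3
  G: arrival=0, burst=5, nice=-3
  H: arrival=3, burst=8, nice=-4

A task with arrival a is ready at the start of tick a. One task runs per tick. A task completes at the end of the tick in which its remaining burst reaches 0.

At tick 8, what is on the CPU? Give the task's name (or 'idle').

t=0: ready={A,C,G} → run C
t=1: ready={A,C,G} → run C
t=2: ready={A,C,G} → run C
t=3: ready={A,B,C,F,G,H} → run C
t=4: ready={A,B,C,E,F,G,H} → run C
t=5: ready={A,B,E,F,G,H} → run H
t=6: ready={A,B,E,F,G,H} → run H
t=7: ready={A,B,E,F,G,H} → run H
t=8: ready={A,B,E,F,G,H} → run H
t=9: ready={A,B,E,F,G,H} → run H
t=10: ready={A,B,E,F,G,H} → run H
t=11: ready={A,B,E,F,G,H} → run H
t=12: ready={A,B,E,F,G,H} → run H
t=13: ready={A,B,E,F,G} → run F
t=14: ready={A,B,E,F,G} → run F
t=15: ready={A,B,E,F,G} → run F
t=16: ready={A,B,E,F,G} → run F
t=17: ready={A,B,E,F,G} → run F
t=18: ready={A,B,E,F,G} → run F
t=19: ready={A,B,E,F,G} → run F
t=20: ready={A,B,E,F,G} → run F
t=21: ready={A,B,E,G} → run G
t=22: ready={A,B,E,G} → run G
t=23: ready={A,B,E,G} → run G
t=24: ready={A,B,E,G} → run G
t=25: ready={A,B,E,G} → run G
t=26: ready={A,B,E} → run B
t=27: ready={A,B,E} → run B
t=28: ready={A,B,E} → run B
t=29: ready={A,B,E} → run B
t=30: ready={A,B,E} → run B
t=31: ready={A,B,E} → run B
t=32: ready={A,B,E} → run B
t=33: ready={A,B,E} → run B
t=34: ready={A,E} → run E
t=35: ready={A,E} → run E
t=36: ready={A,E} → run E
t=37: ready={A,E} → run E
t=38: ready={A,E} → run E
t=39: ready={A,E} → run E
t=40: ready={A} → run A
t=41: ready={A} → run A
t=42: ready={A} → run A
t=43: ready={A} → run A
t=44: (idle)
t=45: (idle)
t=46: (idle)
t=47: (idle)

running at tick 8 = H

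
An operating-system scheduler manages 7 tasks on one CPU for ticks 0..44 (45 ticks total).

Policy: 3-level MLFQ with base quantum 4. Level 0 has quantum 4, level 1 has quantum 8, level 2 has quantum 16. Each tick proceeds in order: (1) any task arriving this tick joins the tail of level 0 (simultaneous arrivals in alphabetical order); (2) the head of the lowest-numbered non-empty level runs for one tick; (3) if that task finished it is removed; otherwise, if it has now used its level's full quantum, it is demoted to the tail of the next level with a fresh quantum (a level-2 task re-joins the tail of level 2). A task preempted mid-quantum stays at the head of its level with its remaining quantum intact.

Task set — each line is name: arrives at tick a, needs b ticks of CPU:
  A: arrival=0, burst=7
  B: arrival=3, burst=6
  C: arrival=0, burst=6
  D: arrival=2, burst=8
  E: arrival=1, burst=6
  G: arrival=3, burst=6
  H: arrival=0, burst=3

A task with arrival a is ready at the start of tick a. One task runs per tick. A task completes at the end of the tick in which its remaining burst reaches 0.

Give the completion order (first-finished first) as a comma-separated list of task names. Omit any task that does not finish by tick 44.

t=0: L0/L1/L2 = ACH/-/- → run A
t=1: L0/L1/L2 = ACHE/-/- → run A
t=2: L0/L1/L2 = ACHED/-/- → run A
t=3: L0/L1/L2 = ACHEDBG/-/- → run A
t=4: L0/L1/L2 = CHEDBG/A/- → run C
t=5: L0/L1/L2 = CHEDBG/A/- → run C
t=6: L0/L1/L2 = CHEDBG/A/- → run C
t=7: L0/L1/L2 = CHEDBG/A/- → run C
t=8: L0/L1/L2 = HEDBG/AC/- → run H
t=9: L0/L1/L2 = HEDBG/AC/- → run H
t=10: L0/L1/L2 = HEDBG/AC/- → run H
t=11: L0/L1/L2 = EDBG/AC/- → run E
t=12: L0/L1/L2 = EDBG/AC/- → run E
t=13: L0/L1/L2 = EDBG/AC/- → run E
t=14: L0/L1/L2 = EDBG/AC/- → run E
t=15: L0/L1/L2 = DBG/ACE/- → run D
t=16: L0/L1/L2 = DBG/ACE/- → run D
t=17: L0/L1/L2 = DBG/ACE/- → run D
t=18: L0/L1/L2 = DBG/ACE/- → run D
t=19: L0/L1/L2 = BG/ACED/- → run B
t=20: L0/L1/L2 = BG/ACED/- → run B
t=21: L0/L1/L2 = BG/ACED/- → run B
t=22: L0/L1/L2 = BG/ACED/- → run B
t=23: L0/L1/L2 = G/ACEDB/- → run G
t=24: L0/L1/L2 = G/ACEDB/- → run G
t=25: L0/L1/L2 = G/ACEDB/- → run G
t=26: L0/L1/L2 = G/ACEDB/- → run G
t=27: L0/L1/L2 = -/ACEDBG/- → run A
t=28: L0/L1/L2 = -/ACEDBG/- → run A
t=29: L0/L1/L2 = -/ACEDBG/- → run A
t=30: L0/L1/L2 = -/CEDBG/- → run C
t=31: L0/L1/L2 = -/CEDBG/- → run C
t=32: L0/L1/L2 = -/EDBG/- → run E
t=33: L0/L1/L2 = -/EDBG/- → run E
t=34: L0/L1/L2 = -/DBG/- → run D
t=35: L0/L1/L2 = -/DBG/- → run D
t=36: L0/L1/L2 = -/DBG/- → run D
t=37: L0/L1/L2 = -/DBG/- → run D
t=38: L0/L1/L2 = -/BG/- → run B
t=39: L0/L1/L2 = -/BG/- → run B
t=40: L0/L1/L2 = -/G/- → run G
t=41: L0/L1/L2 = -/G/- → run G
t=42: (idle)
t=43: (idle)
t=44: (idle)

completion order = H, A, C, E, D, B, G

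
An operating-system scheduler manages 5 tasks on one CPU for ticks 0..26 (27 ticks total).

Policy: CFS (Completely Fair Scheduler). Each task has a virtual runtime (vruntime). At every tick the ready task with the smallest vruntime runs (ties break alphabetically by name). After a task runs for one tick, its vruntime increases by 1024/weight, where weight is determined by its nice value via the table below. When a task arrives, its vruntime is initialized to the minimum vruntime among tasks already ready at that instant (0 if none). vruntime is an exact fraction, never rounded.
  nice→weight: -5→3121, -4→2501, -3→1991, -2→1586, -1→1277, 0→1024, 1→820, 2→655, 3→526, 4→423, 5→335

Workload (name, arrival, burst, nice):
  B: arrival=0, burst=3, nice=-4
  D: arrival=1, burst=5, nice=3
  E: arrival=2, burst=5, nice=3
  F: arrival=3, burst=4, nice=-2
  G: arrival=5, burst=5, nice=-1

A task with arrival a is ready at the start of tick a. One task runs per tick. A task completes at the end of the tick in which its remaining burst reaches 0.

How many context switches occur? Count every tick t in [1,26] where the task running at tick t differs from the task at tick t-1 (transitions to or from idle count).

context switches = 18

t=0: vr[B=0] → run B
t=1: vr[B=1024/2501 D=1024/2501] → run B
t=2: vr[B=2048/2501 D=1024/2501 E=1024/2501] → run D
t=3: vr[B=2048/2501 D=1549824/657763 E=1024/2501 F=1024/2501] → run E
t=4: vr[B=2048/2501 D=1549824/657763 E=1549824/657763 F=1024/2501] → run F
t=5: vr[B=2048/2501 D=1549824/657763 E=1549824/657763 F=34304/32513 G=2048/2501] → run B
t=6: vr[D=1549824/657763 E=1549824/657763 F=34304/32513 G=2048/2501] → run G
t=7: vr[D=1549824/657763 E=1549824/657763 F=34304/32513 G=5176320/3193777] → run F
t=8: vr[D=1549824/657763 E=1549824/657763 F=55296/32513 G=5176320/3193777] → run G
t=9: vr[D=1549824/657763 E=1549824/657763 F=55296/32513 G=7737344/3193777] → run F
t=10: vr[D=1549824/657763 E=1549824/657763 F=76288/32513 G=7737344/3193777] → run F
t=11: vr[D=1549824/657763 E=1549824/657763 G=7737344/3193777] → run D
t=12: vr[D=2830336/657763 E=1549824/657763 G=7737344/3193777] → run E
t=13: vr[D=2830336/657763 E=2830336/657763 G=7737344/3193777] → run G
t=14: vr[D=2830336/657763 E=2830336/657763 G=10298368/3193777] → run G
t=15: vr[D=2830336/657763 E=2830336/657763 G=12859392/3193777] → run G
t=16: vr[D=2830336/657763 E=2830336/657763] → run D
t=17: vr[D=4110848/657763 E=2830336/657763] → run E
t=18: vr[D=4110848/657763 E=4110848/657763] → run D
t=19: vr[D=5391360/657763 E=4110848/657763] → run E
t=20: vr[D=5391360/657763 E=5391360/657763] → run D
t=21: vr[E=5391360/657763] → run E
t=22: (idle)
t=23: (idle)
t=24: (idle)
t=25: (idle)
t=26: (idle)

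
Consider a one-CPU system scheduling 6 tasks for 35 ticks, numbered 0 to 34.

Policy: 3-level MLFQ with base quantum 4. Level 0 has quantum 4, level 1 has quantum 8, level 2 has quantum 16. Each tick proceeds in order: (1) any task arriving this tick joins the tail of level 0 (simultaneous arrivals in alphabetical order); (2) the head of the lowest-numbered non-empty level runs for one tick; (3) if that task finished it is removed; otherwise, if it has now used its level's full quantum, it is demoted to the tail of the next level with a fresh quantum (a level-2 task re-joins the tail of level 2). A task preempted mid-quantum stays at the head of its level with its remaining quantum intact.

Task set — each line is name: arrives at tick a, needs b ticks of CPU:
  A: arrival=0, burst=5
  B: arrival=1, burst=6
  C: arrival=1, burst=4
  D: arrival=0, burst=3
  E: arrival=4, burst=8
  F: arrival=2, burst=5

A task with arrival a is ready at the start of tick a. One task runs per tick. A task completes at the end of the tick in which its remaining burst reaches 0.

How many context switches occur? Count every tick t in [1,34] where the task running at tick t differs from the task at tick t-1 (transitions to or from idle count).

t=0: L0/L1/L2 = AD/-/- → run A
t=1: L0/L1/L2 = ADBC/-/- → run A
t=2: L0/L1/L2 = ADBCF/-/- → run A
t=3: L0/L1/L2 = ADBCF/-/- → run A
t=4: L0/L1/L2 = DBCFE/A/- → run D
t=5: L0/L1/L2 = DBCFE/A/- → run D
t=6: L0/L1/L2 = DBCFE/A/- → run D
t=7: L0/L1/L2 = BCFE/A/- → run B
t=8: L0/L1/L2 = BCFE/A/- → run B
t=9: L0/L1/L2 = BCFE/A/- → run B
t=10: L0/L1/L2 = BCFE/A/- → run B
t=11: L0/L1/L2 = CFE/AB/- → run C
t=12: L0/L1/L2 = CFE/AB/- → run C
t=13: L0/L1/L2 = CFE/AB/- → run C
t=14: L0/L1/L2 = CFE/AB/- → run C
t=15: L0/L1/L2 = FE/AB/- → run F
t=16: L0/L1/L2 = FE/AB/- → run F
t=17: L0/L1/L2 = FE/AB/- → run F
t=18: L0/L1/L2 = FE/AB/- → run F
t=19: L0/L1/L2 = E/ABF/- → run E
t=20: L0/L1/L2 = E/ABF/- → run E
t=21: L0/L1/L2 = E/ABF/- → run E
t=22: L0/L1/L2 = E/ABF/- → run E
t=23: L0/L1/L2 = -/ABFE/- → run A
t=24: L0/L1/L2 = -/BFE/- → run B
t=25: L0/L1/L2 = -/BFE/- → run B
t=26: L0/L1/L2 = -/FE/- → run F
t=27: L0/L1/L2 = -/E/- → run E
t=28: L0/L1/L2 = -/E/- → run E
t=29: L0/L1/L2 = -/E/- → run E
t=30: L0/L1/L2 = -/E/- → run E
t=31: (idle)
t=32: (idle)
t=33: (idle)
t=34: (idle)

context switches = 10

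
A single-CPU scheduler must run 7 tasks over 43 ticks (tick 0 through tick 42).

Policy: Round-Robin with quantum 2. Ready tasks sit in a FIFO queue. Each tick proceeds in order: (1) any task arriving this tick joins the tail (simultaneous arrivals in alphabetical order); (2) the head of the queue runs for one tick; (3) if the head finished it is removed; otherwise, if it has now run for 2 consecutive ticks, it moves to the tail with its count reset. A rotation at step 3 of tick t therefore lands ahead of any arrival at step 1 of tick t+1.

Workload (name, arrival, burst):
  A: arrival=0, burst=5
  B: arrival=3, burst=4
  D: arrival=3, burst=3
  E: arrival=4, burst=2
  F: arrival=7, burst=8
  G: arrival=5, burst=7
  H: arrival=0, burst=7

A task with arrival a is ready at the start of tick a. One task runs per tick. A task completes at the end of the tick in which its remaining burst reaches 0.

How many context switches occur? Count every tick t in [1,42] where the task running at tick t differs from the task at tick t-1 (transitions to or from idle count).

t=0: queue=[A,H] q_used=0 → run A
t=1: queue=[A,H] q_used=1 → run A
t=2: queue=[H,A] q_used=0 → run H
t=3: queue=[H,A,B,D] q_used=1 → run H
t=4: queue=[A,B,D,H,E] q_used=0 → run A
t=5: queue=[A,B,D,H,E,G] q_used=1 → run A
t=6: queue=[B,D,H,E,G,A] q_used=0 → run B
t=7: queue=[B,D,H,E,G,A,F] q_used=1 → run B
t=8: queue=[D,H,E,G,A,F,B] q_used=0 → run D
t=9: queue=[D,H,E,G,A,F,B] q_used=1 → run D
t=10: queue=[H,E,G,A,F,B,D] q_used=0 → run H
t=11: queue=[H,E,G,A,F,B,D] q_used=1 → run H
t=12: queue=[E,G,A,F,B,D,H] q_used=0 → run E
t=13: queue=[E,G,A,F,B,D,H] q_used=1 → run E
t=14: queue=[G,A,F,B,D,H] q_used=0 → run G
t=15: queue=[G,A,F,B,D,H] q_used=1 → run G
t=16: queue=[A,F,B,D,H,G] q_used=0 → run A
t=17: queue=[F,B,D,H,G] q_used=0 → run F
t=18: queue=[F,B,D,H,G] q_used=1 → run F
t=19: queue=[B,D,H,G,F] q_used=0 → run B
t=20: queue=[B,D,H,G,F] q_used=1 → run B
t=21: queue=[D,H,G,F] q_used=0 → run D
t=22: queue=[H,G,F] q_used=0 → run H
t=23: queue=[H,G,F] q_used=1 → run H
t=24: queue=[G,F,H] q_used=0 → run G
t=25: queue=[G,F,H] q_used=1 → run G
t=26: queue=[F,H,G] q_used=0 → run F
t=27: queue=[F,H,G] q_used=1 → run F
t=28: queue=[H,G,F] q_used=0 → run H
t=29: queue=[G,F] q_used=0 → run G
t=30: queue=[G,F] q_used=1 → run G
t=31: queue=[F,G] q_used=0 → run F
t=32: queue=[F,G] q_used=1 → run F
t=33: queue=[G,F] q_used=0 → run G
t=34: queue=[F] q_used=0 → run F
t=35: queue=[F] q_used=1 → run F
t=36: (idle)
t=37: (idle)
t=38: (idle)
t=39: (idle)
t=40: (idle)
t=41: (idle)
t=42: (idle)

context switches = 20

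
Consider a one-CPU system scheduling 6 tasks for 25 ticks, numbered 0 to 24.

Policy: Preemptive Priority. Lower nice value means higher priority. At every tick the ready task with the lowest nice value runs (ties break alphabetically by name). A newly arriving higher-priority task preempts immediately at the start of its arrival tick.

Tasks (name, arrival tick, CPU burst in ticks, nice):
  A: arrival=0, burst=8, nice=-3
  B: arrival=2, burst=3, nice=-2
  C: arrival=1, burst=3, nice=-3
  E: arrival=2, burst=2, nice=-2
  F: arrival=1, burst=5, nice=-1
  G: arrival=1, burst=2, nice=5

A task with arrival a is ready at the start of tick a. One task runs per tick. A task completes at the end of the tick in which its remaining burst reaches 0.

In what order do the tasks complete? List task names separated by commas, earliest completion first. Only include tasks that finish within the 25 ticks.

t=0: ready={A} → run A
t=1: ready={A,C,F,G} → run A
t=2: ready={A,B,C,E,F,G} → run A
t=3: ready={A,B,C,E,F,G} → run A
t=4: ready={A,B,C,E,F,G} → run A
t=5: ready={A,B,C,E,F,G} → run A
t=6: ready={A,B,C,E,F,G} → run A
t=7: ready={A,B,C,E,F,G} → run A
t=8: ready={B,C,E,F,G} → run C
t=9: ready={B,C,E,F,G} → run C
t=10: ready={B,C,E,F,G} → run C
t=11: ready={B,E,F,G} → run B
t=12: ready={B,E,F,G} → run B
t=13: ready={B,E,F,G} → run B
t=14: ready={E,F,G} → run E
t=15: ready={E,F,G} → run E
t=16: ready={F,G} → run F
t=17: ready={F,G} → run F
t=18: ready={F,G} → run F
t=19: ready={F,G} → run F
t=20: ready={F,G} → run F
t=21: ready={G} → run G
t=22: ready={G} → run G
t=23: (idle)
t=24: (idle)

completion order = A, C, B, E, F, G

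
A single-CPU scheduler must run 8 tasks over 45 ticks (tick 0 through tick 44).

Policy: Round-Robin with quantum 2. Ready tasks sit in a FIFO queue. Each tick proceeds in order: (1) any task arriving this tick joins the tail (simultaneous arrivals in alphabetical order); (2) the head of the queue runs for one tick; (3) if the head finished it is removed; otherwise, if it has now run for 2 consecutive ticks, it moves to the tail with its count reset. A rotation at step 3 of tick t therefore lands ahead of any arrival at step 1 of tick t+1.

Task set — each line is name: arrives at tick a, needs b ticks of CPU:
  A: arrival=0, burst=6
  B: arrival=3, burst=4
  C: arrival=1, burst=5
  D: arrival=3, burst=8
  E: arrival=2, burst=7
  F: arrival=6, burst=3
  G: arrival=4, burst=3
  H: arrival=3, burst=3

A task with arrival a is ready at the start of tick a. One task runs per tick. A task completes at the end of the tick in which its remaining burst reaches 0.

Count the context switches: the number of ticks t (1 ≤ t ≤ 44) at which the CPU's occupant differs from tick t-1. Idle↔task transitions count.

t=0: queue=[A] q_used=0 → run A
t=1: queue=[A,C] q_used=1 → run A
t=2: queue=[C,A,E] q_used=0 → run C
t=3: queue=[C,A,E,B,D,H] q_used=1 → run C
t=4: queue=[A,E,B,D,H,C,G] q_used=0 → run A
t=5: queue=[A,E,B,D,H,C,G] q_used=1 → run A
t=6: queue=[E,B,D,H,C,G,A,F] q_used=0 → run E
t=7: queue=[E,B,D,H,C,G,A,F] q_used=1 → run E
t=8: queue=[B,D,H,C,G,A,F,E] q_used=0 → run B
t=9: queue=[B,D,H,C,G,A,F,E] q_used=1 → run B
t=10: queue=[D,H,C,G,A,F,E,B] q_used=0 → run D
t=11: queue=[D,H,C,G,A,F,E,B] q_used=1 → run D
t=12: queue=[H,C,G,A,F,E,B,D] q_used=0 → run H
t=13: queue=[H,C,G,A,F,E,B,D] q_used=1 → run H
t=14: queue=[C,G,A,F,E,B,D,H] q_used=0 → run C
t=15: queue=[C,G,A,F,E,B,D,H] q_used=1 → run C
t=16: queue=[G,A,F,E,B,D,H,C] q_used=0 → run G
t=17: queue=[G,A,F,E,B,D,H,C] q_used=1 → run G
t=18: queue=[A,F,E,B,D,H,C,G] q_used=0 → run A
t=19: queue=[A,F,E,B,D,H,C,G] q_used=1 → run A
t=20: queue=[F,E,B,D,H,C,G] q_used=0 → run F
t=21: queue=[F,E,B,D,H,C,G] q_used=1 → run F
t=22: queue=[E,B,D,H,C,G,F] q_used=0 → run E
t=23: queue=[E,B,D,H,C,G,F] q_used=1 → run E
t=24: queue=[B,D,H,C,G,F,E] q_used=0 → run B
t=25: queue=[B,D,H,C,G,F,E] q_used=1 → run B
t=26: queue=[D,H,C,G,F,E] q_used=0 → run D
t=27: queue=[D,H,C,G,F,E] q_used=1 → run D
t=28: queue=[H,C,G,F,E,D] q_used=0 → run H
t=29: queue=[C,G,F,E,D] q_used=0 → run C
t=30: queue=[G,F,E,D] q_used=0 → run G
t=31: queue=[F,E,D] q_used=0 → run F
t=32: queue=[E,D] q_used=0 → run E
t=33: queue=[E,D] q_used=1 → run E
t=34: queue=[D,E] q_used=0 → run D
t=35: queue=[D,E] q_used=1 → run D
t=36: queue=[E,D] q_used=0 → run E
t=37: queue=[D] q_used=0 → run D
t=38: queue=[D] q_used=1 → run D
t=39: (idle)
t=40: (idle)
t=41: (idle)
t=42: (idle)
t=43: (idle)
t=44: (idle)

context switches = 22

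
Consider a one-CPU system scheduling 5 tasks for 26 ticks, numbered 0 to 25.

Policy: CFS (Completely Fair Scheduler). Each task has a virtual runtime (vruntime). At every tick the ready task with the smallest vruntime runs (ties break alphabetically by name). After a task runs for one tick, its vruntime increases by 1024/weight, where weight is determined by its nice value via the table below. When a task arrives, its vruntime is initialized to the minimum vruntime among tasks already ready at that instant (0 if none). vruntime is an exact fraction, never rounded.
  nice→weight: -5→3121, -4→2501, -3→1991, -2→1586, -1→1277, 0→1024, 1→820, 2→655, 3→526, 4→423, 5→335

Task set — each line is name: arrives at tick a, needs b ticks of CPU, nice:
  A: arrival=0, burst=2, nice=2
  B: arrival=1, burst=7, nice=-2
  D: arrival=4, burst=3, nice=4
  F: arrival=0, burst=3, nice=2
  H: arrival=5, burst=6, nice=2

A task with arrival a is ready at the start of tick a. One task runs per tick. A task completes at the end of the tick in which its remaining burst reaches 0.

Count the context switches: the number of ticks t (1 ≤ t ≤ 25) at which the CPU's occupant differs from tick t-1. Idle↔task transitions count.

t=0: vr[A=0 F=0] → run A
t=1: vr[A=1024/655 B=0 F=0] → run B
t=2: vr[A=1024/655 B=512/793 F=0] → run F
t=3: vr[A=1024/655 B=512/793 F=1024/655] → run B
t=4: vr[A=1024/655 B=1024/793 D=1024/793 F=1024/655] → run B
t=5: vr[A=1024/655 B=1536/793 D=1024/793 F=1024/655 H=1024/793] → run D
t=6: vr[A=1024/655 B=1536/793 D=1245184/335439 F=1024/655 H=1024/793] → run H
t=7: vr[A=1024/655 B=1536/793 D=1245184/335439 F=1024/655 H=1482752/519415] → run A
t=8: vr[B=1536/793 D=1245184/335439 F=1024/655 H=1482752/519415] → run F
t=9: vr[B=1536/793 D=1245184/335439 F=2048/655 H=1482752/519415] → run B
t=10: vr[B=2048/793 D=1245184/335439 F=2048/655 H=1482752/519415] → run B
t=11: vr[B=2560/793 D=1245184/335439 F=2048/655 H=1482752/519415] → run H
t=12: vr[B=2560/793 D=1245184/335439 F=2048/655 H=2294784/519415] → run F
t=13: vr[B=2560/793 D=1245184/335439 H=2294784/519415] → run B
t=14: vr[B=3072/793 D=1245184/335439 H=2294784/519415] → run D
t=15: vr[B=3072/793 D=2057216/335439 H=2294784/519415] → run B
t=16: vr[D=2057216/335439 H=2294784/519415] → run H
t=17: vr[D=2057216/335439 H=3106816/519415] → run H
t=18: vr[D=2057216/335439 H=3918848/519415] → run D
t=19: vr[H=3918848/519415] → run H
t=20: vr[H=946176/103883] → run H
t=21: (idle)
t=22: (idle)
t=23: (idle)
t=24: (idle)
t=25: (idle)

context switches = 17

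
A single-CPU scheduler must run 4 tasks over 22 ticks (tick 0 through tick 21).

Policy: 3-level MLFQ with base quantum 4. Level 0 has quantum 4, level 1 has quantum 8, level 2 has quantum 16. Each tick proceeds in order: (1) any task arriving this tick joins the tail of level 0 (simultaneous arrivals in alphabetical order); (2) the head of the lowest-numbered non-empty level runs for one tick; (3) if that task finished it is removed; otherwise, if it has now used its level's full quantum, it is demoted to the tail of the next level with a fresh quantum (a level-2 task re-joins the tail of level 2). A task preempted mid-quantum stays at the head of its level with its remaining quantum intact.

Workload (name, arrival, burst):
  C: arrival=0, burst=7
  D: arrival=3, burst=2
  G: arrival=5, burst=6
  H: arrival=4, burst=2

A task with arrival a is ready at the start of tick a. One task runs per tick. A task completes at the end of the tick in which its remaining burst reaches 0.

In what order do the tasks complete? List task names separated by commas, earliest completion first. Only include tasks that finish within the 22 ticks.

t=0: L0/L1/L2 = C/-/- → run C
t=1: L0/L1/L2 = C/-/- → run C
t=2: L0/L1/L2 = C/-/- → run C
t=3: L0/L1/L2 = CD/-/- → run C
t=4: L0/L1/L2 = DH/C/- → run D
t=5: L0/L1/L2 = DHG/C/- → run D
t=6: L0/L1/L2 = HG/C/- → run H
t=7: L0/L1/L2 = HG/C/- → run H
t=8: L0/L1/L2 = G/C/- → run G
t=9: L0/L1/L2 = G/C/- → run G
t=10: L0/L1/L2 = G/C/- → run G
t=11: L0/L1/L2 = G/C/- → run G
t=12: L0/L1/L2 = -/CG/- → run C
t=13: L0/L1/L2 = -/CG/- → run C
t=14: L0/L1/L2 = -/CG/- → run C
t=15: L0/L1/L2 = -/G/- → run G
t=16: L0/L1/L2 = -/G/- → run G
t=17: (idle)
t=18: (idle)
t=19: (idle)
t=20: (idle)
t=21: (idle)

completion order = D, H, C, G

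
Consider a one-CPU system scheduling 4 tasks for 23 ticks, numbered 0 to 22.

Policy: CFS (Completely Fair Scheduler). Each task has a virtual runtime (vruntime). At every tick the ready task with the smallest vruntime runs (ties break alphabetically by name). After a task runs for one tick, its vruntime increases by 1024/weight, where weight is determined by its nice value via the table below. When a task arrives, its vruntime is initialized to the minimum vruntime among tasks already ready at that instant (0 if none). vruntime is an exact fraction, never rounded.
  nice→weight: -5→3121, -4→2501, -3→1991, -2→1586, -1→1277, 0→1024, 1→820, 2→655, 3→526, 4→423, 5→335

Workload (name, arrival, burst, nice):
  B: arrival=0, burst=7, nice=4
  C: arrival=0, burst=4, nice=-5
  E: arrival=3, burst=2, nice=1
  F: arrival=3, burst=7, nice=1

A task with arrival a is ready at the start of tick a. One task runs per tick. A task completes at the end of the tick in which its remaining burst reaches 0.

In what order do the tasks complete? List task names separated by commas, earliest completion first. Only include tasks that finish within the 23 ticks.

t=0: vr[B=0 C=0] → run B
t=1: vr[B=1024/423 C=0] → run C
t=2: vr[B=1024/423 C=1024/3121] → run C
t=3: vr[B=1024/423 C=2048/3121 E=2048/3121 F=2048/3121] → run C
t=4: vr[B=1024/423 C=3072/3121 E=2048/3121 F=2048/3121] → run E
t=5: vr[B=1024/423 C=3072/3121 E=1218816/639805 F=2048/3121] → run F
t=6: vr[B=1024/423 C=3072/3121 E=1218816/639805 F=1218816/639805] → run C
t=7: vr[B=1024/423 E=1218816/639805 F=1218816/639805] → run E
t=8: vr[B=1024/423 F=1218816/639805] → run F
t=9: vr[B=1024/423 F=2017792/639805] → run B
t=10: vr[B=2048/423 F=2017792/639805] → run F
t=11: vr[B=2048/423 F=2816768/639805] → run F
t=12: vr[B=2048/423 F=3615744/639805] → run B
t=13: vr[B=1024/141 F=3615744/639805] → run F
t=14: vr[B=1024/141 F=882944/127961] → run F
t=15: vr[B=1024/141 F=5213696/639805] → run B
t=16: vr[B=4096/423 F=5213696/639805] → run F
t=17: vr[B=4096/423] → run B
t=18: vr[B=5120/423] → run B
t=19: vr[B=2048/141] → run B
t=20: (idle)
t=21: (idle)
t=22: (idle)

completion order = C, E, F, B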